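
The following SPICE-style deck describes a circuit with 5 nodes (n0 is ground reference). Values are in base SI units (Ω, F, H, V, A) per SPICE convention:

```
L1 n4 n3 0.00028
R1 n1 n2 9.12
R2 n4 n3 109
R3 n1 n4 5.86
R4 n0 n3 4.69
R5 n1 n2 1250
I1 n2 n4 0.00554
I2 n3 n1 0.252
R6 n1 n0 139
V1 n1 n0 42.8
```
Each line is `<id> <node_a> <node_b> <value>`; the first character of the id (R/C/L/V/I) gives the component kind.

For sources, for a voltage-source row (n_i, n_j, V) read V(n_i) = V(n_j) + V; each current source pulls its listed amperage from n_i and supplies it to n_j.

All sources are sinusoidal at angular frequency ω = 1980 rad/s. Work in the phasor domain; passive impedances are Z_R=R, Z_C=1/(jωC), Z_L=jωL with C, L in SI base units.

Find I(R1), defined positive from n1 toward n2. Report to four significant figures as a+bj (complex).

0.005500+0.000j A

Apply KCL at each of the 4 non-ground nodes and solve the resulting linear system.
Node n1: branches {R1, R3, R5, I2, R6, V1} → V_1 = 42.80+0.000j
Node n2: branches {R1, R5, I1} → V_2 = 42.75+0.000j
Node n3: branches {L1, R2, R4, I2} → V_3 = 18.33-1.025j
Node n4: branches {L1, R2, R3, I1} → V_4 = 18.46+1.280j
Source currents: i(V1)=-4.215+0.2185j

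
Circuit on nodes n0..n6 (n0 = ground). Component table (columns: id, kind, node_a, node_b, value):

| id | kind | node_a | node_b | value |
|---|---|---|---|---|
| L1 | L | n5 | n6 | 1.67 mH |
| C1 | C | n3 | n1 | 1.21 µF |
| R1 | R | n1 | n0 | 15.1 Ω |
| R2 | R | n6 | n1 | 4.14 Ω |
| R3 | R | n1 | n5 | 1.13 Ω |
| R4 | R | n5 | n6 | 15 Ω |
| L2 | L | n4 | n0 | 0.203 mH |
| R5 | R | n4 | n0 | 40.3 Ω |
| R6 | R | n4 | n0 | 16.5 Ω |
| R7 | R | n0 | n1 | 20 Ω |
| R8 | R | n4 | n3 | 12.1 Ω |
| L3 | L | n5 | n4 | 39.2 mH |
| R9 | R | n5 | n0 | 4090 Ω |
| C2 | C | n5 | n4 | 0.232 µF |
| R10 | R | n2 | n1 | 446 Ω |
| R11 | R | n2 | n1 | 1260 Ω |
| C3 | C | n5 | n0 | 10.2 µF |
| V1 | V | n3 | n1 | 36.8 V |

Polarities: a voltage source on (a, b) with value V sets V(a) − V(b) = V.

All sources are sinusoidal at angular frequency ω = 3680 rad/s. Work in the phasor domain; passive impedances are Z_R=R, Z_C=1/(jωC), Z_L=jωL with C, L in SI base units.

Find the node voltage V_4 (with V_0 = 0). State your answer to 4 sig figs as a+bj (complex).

MNA unknowns: 6 node voltages V₁..V_6 plus 1 source current (V1)
L1: Y=0.000-0.1627j on G[5,6]
C1: Y=0.000+0.004453j on G[3,1]
R1: Y=0.06623+0.000j on G[1,0]
R2: Y=0.2415+0.000j on G[6,1]
R3: Y=0.8850+0.000j on G[1,5]
R4: Y=0.06667+0.000j on G[5,6]
L2: Y=0.000-1.339j on G[4,0]
R5: Y=0.02481+0.000j on G[4,0]
R6: Y=0.06061+0.000j on G[4,0]
R7: Y=0.05000+0.000j on G[0,1]
R8: Y=0.08264+0.000j on G[4,3]
L3: Y=0.000-0.006932j on G[5,4]
R9: Y=0.0002445+0.000j on G[5,0]
C2: Y=0.000+0.0008538j on G[5,4]
R10: Y=0.002242+0.000j on G[2,1]
R11: Y=0.0007937+0.000j on G[2,1]
C3: Y=0.000+0.03754j on G[5,0]
V1: row V3−V1=36.8, i_V1 at 3,1
solve → V1=-14.73+2.889j, V2=-14.73+2.889j, V3=22.07+2.889j, V4=-0.07121+1.381j, V5=-14.65+3.366j, V6=-14.54+3.047j
aux → i_V1=-1.830-0.2885j

-0.07121+1.381j V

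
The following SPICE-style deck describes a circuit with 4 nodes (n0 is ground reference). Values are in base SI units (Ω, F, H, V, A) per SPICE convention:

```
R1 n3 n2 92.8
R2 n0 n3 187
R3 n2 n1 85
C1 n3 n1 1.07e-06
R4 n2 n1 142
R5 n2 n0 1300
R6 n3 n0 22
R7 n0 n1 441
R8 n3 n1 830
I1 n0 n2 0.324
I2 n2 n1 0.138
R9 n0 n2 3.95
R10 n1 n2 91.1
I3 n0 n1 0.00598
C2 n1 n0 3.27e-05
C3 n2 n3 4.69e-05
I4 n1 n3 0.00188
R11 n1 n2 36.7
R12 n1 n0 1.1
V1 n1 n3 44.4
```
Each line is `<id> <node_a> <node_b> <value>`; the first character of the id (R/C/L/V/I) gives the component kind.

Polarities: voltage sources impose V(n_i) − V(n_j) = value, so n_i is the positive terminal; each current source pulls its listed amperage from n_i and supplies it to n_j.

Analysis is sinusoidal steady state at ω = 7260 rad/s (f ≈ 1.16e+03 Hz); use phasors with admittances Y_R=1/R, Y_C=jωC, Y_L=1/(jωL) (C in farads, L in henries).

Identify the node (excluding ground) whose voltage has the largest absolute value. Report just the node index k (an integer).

Apply KCL at each of the 3 non-ground nodes and solve the resulting linear system.
Node n1: branches {R3, C1, R4, R7, R8, I2, R10, I3, C2, I4, R11, R12, V1} → V_1 = 8.429+2.379j
Node n2: branches {R1, R3, R4, R5, I1, I2, R9, R10, C3, R11} → V_2 = -19.53-16.90j
Node n3: branches {R1, R2, C1, R6, R8, C3, I4, V1} → V_3 = -35.97+2.379j
Source currents: i(V1)=-8.623-5.614j

3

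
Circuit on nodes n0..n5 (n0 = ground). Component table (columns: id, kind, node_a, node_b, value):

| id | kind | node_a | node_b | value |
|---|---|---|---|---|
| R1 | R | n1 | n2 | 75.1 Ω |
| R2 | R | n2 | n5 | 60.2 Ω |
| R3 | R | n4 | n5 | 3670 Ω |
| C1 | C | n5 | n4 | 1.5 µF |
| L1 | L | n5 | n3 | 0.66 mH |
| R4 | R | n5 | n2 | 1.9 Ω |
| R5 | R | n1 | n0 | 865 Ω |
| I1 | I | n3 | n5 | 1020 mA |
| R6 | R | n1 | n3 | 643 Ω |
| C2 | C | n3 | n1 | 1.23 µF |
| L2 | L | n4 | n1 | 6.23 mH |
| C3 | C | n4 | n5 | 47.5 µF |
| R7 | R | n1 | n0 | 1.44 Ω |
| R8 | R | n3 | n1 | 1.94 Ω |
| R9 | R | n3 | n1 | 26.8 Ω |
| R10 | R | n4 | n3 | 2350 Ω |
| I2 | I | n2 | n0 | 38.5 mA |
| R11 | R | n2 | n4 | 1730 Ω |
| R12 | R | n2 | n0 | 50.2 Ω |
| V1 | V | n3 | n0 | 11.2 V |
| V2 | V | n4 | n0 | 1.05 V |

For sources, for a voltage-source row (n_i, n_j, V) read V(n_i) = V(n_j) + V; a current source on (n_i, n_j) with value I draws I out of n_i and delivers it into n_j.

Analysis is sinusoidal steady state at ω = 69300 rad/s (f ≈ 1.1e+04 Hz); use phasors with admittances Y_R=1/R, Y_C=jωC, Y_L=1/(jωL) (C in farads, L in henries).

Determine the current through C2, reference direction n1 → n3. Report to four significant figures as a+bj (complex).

-0.03629-0.5325j A

Element admittances at ω=69300 rad/s:
  Y(R1) = 0.01332+0.000j S between n1,n2
  Y(R2) = 0.01661+0.000j S between n2,n5
  Y(R3) = 0.0002725+0.000j S between n4,n5
  Y(C1) = 0.000+0.1040j S between n5,n4
  Y(L1) = 0.000-0.02186j S between n5,n3
  Y(R4) = 0.5263+0.000j S between n5,n2
  Y(R5) = 0.001156+0.000j S between n1,n0
  I1: injects 1.02 A into n5 (from n3)
  Y(R6) = 0.001555+0.000j S between n1,n3
  Y(C2) = 0.000+0.08524j S between n3,n1
  Y(L2) = 0.000-0.002316j S between n4,n1
  Y(C3) = 0.000+3.292j S between n4,n5
  Y(R7) = 0.6944+0.000j S between n1,n0
  Y(R8) = 0.5155+0.000j S between n3,n1
  Y(R9) = 0.03731+0.000j S between n3,n1
  Y(R10) = 0.0004255+0.000j S between n4,n3
  I2: injects 0.0385 A into n0 (from n2)
  Y(R11) = 0.0005780+0.000j S between n2,n4
  Y(R12) = 0.01992+0.000j S between n2,n0
  V1: constraint V(n3)−V(n0) = 11.2
  V2: constraint V(n4)−V(n0) = 1.05
Assemble and solve the 7×7 MNA system:
  V(n1)=4.953+0.4258j  V(n2)=0.9794-0.2734j  V(n3)=11.20+0.000j  V(n4)=1.050+0.000j  V(n5)=0.9887-0.3008j
  i(V1)=-4.530-0.07320j  i(V2)=1.027-0.2175j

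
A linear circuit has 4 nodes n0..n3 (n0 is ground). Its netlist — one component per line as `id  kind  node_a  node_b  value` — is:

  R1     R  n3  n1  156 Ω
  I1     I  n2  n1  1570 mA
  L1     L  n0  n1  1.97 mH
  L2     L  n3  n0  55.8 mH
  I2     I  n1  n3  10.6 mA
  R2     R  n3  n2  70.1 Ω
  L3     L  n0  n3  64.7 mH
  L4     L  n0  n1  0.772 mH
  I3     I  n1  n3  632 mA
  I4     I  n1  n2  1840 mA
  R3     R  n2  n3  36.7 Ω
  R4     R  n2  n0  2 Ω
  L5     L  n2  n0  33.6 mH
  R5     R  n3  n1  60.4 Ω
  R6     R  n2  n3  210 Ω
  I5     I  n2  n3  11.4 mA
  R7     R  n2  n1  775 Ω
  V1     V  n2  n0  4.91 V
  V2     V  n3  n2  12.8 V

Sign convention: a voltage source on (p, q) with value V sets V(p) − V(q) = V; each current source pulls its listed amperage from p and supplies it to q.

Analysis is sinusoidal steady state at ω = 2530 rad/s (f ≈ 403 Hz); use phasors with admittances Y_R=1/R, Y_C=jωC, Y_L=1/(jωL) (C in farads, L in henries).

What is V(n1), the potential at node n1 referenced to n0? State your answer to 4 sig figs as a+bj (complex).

-0.02383-0.7002j V

MNA unknowns: 3 node voltages V₁..V_3 plus 2 source currents (V1, V2)
R1: Y=0.006410+0.000j on G[3,1]
I1: z[2]−=1.57, z[1]+=1.57
L1: Y=0.000-0.2006j on G[0,1]
L2: Y=0.000-0.007083j on G[3,0]
I2: z[1]−=0.0106, z[3]+=0.0106
R2: Y=0.01427+0.000j on G[3,2]
L3: Y=0.000-0.006109j on G[0,3]
L4: Y=0.000-0.5120j on G[0,1]
I3: z[1]−=0.632, z[3]+=0.632
I4: z[1]−=1.84, z[2]+=1.84
R3: Y=0.02725+0.000j on G[2,3]
R4: Y=0.5000+0.000j on G[2,0]
L5: Y=0.000-0.01176j on G[2,0]
R5: Y=0.01656+0.000j on G[3,1]
R6: Y=0.004762+0.000j on G[2,3]
I5: z[2]−=0.0114, z[3]+=0.0114
R7: Y=0.001290+0.000j on G[2,1]
V1: row V2−V0=4.91, i_V1 at 2,0
V2: row V3−V2=12.8, i_V2 at 3,2
solve → V1=-0.02383-0.7002j, V2=4.910+0.000j, V3=17.71+0.000j
aux → i_V1=-1.956+0.2744j, i_V2=-0.3456+0.2176j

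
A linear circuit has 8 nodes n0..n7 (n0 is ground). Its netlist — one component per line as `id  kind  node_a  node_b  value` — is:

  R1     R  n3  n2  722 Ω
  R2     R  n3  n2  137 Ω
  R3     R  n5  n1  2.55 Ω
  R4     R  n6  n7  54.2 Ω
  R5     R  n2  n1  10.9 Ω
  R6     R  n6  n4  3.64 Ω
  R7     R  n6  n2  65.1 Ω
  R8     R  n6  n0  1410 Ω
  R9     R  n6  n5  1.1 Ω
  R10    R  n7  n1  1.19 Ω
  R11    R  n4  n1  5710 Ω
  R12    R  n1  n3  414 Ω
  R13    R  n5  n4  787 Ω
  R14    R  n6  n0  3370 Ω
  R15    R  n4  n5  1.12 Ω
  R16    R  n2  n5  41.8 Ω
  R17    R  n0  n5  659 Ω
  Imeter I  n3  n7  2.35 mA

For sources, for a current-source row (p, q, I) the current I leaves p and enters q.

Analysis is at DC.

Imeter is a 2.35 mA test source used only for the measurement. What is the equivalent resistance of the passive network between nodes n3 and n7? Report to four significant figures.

Element admittances at DC:
  Y(R1) = 0.001385 S between n3,n2
  Y(R2) = 0.007299 S between n3,n2
  Y(R3) = 0.3922 S between n5,n1
  Y(R4) = 0.01845 S between n6,n7
  Y(R5) = 0.09174 S between n2,n1
  Y(R6) = 0.2747 S between n6,n4
  Y(R7) = 0.01536 S between n6,n2
  Y(R8) = 0.0007092 S between n6,n0
  Y(R9) = 0.9091 S between n6,n5
  Y(R10) = 0.8403 S between n7,n1
  Y(R11) = 0.0001751 S between n4,n1
  Y(R12) = 0.002415 S between n1,n3
  Y(R13) = 0.001271 S between n5,n4
  Y(R14) = 0.0002967 S between n6,n0
  Y(R15) = 0.8929 S between n4,n5
  Y(R16) = 0.02392 S between n2,n5
  Y(R17) = 0.001517 S between n0,n5
  Imeter: injects 0.00235 A into n7 (from n3)
Assemble and solve the 7×7 MNA system:
  V(n1)=0.001163  V(n2)=-0.01301  V(n3)=-0.2216  V(n4)=1.860e-05  V(n5)=4.489e-05  V(n6)=-6.772e-05  V(n7)=0.003873

R_eq = 95.96 Ω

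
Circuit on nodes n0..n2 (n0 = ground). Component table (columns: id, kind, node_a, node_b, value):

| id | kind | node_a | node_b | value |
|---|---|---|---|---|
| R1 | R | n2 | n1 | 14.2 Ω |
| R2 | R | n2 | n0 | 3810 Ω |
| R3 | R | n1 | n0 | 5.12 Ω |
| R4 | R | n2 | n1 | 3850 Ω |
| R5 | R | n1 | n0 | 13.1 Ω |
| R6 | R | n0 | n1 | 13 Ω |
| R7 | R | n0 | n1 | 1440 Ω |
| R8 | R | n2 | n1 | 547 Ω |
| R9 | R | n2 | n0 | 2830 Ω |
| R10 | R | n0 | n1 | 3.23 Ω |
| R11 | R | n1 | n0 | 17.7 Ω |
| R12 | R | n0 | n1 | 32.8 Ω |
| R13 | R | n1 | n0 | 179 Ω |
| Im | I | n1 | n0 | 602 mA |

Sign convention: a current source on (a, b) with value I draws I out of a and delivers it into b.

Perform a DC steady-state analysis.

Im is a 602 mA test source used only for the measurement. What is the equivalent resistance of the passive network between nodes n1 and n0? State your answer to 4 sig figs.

Apply KCL at each of the 2 non-ground nodes and solve the resulting linear system.
Node n1: branches {R1, R3, R4, R5, R6, R7, R8, R10, R11, R12, R13, Im} → V_1 = -0.8005
Node n2: branches {R1, R2, R4, R8, R9} → V_2 = -0.7937

R_eq = 1.330 Ω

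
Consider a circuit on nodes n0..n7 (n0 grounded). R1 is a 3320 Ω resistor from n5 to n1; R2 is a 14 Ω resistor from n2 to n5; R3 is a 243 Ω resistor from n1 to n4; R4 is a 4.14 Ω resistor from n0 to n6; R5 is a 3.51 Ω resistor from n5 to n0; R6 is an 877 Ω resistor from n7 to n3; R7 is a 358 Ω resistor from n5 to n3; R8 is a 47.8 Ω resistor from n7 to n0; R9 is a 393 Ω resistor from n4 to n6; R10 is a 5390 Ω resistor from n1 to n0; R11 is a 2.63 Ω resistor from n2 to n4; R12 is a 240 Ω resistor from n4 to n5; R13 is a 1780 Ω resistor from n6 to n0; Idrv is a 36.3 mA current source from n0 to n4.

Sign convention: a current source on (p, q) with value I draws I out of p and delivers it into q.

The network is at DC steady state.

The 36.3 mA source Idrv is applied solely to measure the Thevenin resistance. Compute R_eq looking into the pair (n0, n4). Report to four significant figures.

R_eq = 18.07 Ω

MNA unknowns: 7 node voltages V₁..V_7
R1: Y=0.0003012 on G[5,1]
R2: Y=0.07143 on G[2,5]
R3: Y=0.004115 on G[1,4]
R4: Y=0.2415 on G[0,6]
R5: Y=0.2849 on G[5,0]
R6: Y=0.001140 on G[7,3]
R7: Y=0.002793 on G[5,3]
R8: Y=0.02092 on G[7,0]
R9: Y=0.002545 on G[4,6]
R10: Y=0.0001855 on G[1,0]
R11: Y=0.3802 on G[2,4]
R12: Y=0.004167 on G[4,5]
R13: Y=0.0005618 on G[6,0]
Idrv: z[0]−=0.0363, z[4]+=0.0363
solve → V1=0.5944, V2=0.5712, V3=0.08716, V4=0.6558, V5=0.1209, V6=0.006821, V7=0.004505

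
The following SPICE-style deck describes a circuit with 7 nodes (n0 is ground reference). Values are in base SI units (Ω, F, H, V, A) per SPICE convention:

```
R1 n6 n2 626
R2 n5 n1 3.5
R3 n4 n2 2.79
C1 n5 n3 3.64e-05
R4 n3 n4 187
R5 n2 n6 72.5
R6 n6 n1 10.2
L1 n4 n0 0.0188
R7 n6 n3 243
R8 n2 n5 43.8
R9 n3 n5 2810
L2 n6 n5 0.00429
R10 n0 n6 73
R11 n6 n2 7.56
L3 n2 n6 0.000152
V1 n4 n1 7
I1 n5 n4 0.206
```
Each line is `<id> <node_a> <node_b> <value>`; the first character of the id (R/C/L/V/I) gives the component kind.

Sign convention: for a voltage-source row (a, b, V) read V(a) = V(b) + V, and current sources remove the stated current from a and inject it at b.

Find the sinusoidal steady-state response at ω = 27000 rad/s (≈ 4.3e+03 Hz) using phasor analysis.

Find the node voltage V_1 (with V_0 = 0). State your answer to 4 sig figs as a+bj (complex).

-4.478+1.161j V

Apply KCL at each of the 6 non-ground nodes and solve the resulting linear system.
Node n1: branches {R2, R6, V1} → V_1 = -4.478+1.161j
Node n2: branches {R1, R3, R5, R8, R11, L3} → V_2 = 0.9621+1.454j
Node n3: branches {C1, R4, R7, R9} → V_3 = -4.582+0.9965j
Node n4: branches {R3, R4, L1, V1, I1} → V_4 = 2.522+1.161j
Node n5: branches {R2, C1, R8, R9, L2, I1} → V_5 = -4.580+1.054j
Node n6: branches {R1, R5, R6, R7, L2, R10, R11, L3} → V_6 = -0.1670+0.3627j
Source currents: i(V1)=-0.3934+0.1090j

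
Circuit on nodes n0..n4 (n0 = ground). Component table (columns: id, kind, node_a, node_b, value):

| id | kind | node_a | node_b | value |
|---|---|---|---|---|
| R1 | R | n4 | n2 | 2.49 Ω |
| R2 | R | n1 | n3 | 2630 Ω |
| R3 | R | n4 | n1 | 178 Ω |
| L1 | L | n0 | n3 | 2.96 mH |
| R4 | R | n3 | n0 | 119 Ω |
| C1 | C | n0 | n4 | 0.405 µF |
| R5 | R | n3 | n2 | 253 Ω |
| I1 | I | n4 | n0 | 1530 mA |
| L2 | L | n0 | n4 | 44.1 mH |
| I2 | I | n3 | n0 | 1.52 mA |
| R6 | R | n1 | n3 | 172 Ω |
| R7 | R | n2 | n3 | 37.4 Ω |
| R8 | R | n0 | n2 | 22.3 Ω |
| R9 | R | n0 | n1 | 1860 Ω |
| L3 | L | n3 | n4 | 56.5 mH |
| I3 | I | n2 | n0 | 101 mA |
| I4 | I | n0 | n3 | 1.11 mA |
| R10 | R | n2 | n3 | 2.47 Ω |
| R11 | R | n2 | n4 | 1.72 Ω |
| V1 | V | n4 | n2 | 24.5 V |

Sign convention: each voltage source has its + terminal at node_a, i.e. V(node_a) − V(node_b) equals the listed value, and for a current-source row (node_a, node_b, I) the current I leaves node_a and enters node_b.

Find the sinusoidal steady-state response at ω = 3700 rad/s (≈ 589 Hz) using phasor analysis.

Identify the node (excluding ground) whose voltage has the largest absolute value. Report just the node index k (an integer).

MNA unknowns: 4 node voltages V₁..V_4 plus 1 source current (V1)
R1: Y=0.4016+0.000j on G[4,2]
R2: Y=0.0003802+0.000j on G[1,3]
R3: Y=0.005618+0.000j on G[4,1]
L1: Y=0.000-0.09131j on G[0,3]
R4: Y=0.008403+0.000j on G[3,0]
C1: Y=0.000+0.001499j on G[0,4]
R5: Y=0.003953+0.000j on G[3,2]
I1: z[4]−=1.53, z[0]+=1.53
L2: Y=0.000-0.006129j on G[0,4]
I2: z[3]−=0.00152, z[0]+=0.00152
R6: Y=0.005814+0.000j on G[1,3]
R7: Y=0.02674+0.000j on G[2,3]
R8: Y=0.04484+0.000j on G[0,2]
R9: Y=0.0005376+0.000j on G[0,1]
L3: Y=0.000-0.004784j on G[3,4]
I3: z[2]−=0.101, z[0]+=0.101
I4: z[0]−=0.00111, z[3]+=0.00111
R10: Y=0.4049+0.000j on G[2,3]
R11: Y=0.5814+0.000j on G[2,4]
V1: row V4−V2=24.5, i_V1 at 4,2
solve → V1=3.159-10.71j, V2=-9.812-10.43j, V3=-7.023-11.89j, V4=14.69-10.43j
aux → i_V1=-25.64+0.1703j

4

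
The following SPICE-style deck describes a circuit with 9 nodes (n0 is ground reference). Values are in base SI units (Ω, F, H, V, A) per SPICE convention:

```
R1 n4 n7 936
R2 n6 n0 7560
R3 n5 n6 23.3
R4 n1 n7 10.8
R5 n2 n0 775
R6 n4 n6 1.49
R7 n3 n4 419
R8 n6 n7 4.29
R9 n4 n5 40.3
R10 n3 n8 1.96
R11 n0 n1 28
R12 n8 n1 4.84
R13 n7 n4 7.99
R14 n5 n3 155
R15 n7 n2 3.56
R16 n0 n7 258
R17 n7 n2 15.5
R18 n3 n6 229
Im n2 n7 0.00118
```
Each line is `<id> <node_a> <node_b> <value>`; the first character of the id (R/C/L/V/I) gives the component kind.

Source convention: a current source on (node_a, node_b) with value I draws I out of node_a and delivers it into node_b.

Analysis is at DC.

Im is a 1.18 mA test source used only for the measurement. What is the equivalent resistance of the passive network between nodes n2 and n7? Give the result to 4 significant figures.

Apply KCL at each of the 8 non-ground nodes and solve the resulting linear system.
Node n1: branches {R4, R11, R12} → V_1 = 0.0001025
Node n2: branches {R5, R15, R17, Im} → V_2 = -0.003266
Node n3: branches {R7, R10, R14, R18} → V_3 = 0.0001052
Node n4: branches {R1, R6, R7, R9, R13} → V_4 = 0.0001367
Node n5: branches {R3, R9, R14} → V_5 = 0.0001339
Node n6: branches {R2, R3, R6, R8, R18} → V_6 = 0.0001366
Node n7: branches {R1, R4, R8, R13, R15, R16, R17, Im} → V_7 = 0.0001378
Node n8: branches {R10, R12} → V_8 = 0.0001045

R_eq = 2.885 Ω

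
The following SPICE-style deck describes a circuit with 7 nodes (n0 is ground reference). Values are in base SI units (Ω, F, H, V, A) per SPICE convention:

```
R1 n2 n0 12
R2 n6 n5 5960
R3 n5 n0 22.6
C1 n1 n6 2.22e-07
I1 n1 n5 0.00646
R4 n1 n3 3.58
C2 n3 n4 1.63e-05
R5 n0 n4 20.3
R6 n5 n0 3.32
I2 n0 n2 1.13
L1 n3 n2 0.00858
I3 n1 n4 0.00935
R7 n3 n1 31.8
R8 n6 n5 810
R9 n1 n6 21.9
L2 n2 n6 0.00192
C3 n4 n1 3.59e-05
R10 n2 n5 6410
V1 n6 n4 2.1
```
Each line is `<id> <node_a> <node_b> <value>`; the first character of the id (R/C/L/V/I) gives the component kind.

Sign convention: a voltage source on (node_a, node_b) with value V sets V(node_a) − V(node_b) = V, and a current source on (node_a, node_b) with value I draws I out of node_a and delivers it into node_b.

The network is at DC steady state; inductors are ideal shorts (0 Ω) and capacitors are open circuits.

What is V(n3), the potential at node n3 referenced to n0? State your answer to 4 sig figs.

Element admittances at DC:
  Y(R1) = 0.08333 S between n2,n0
  Y(R2) = 0.0001678 S between n6,n5
  Y(R3) = 0.04425 S between n5,n0
  Y(C1) = 0.000 S between n1,n6
  I1: injects 0.00646 A into n5 (from n1)
  Y(R4) = 0.2793 S between n1,n3
  Y(C2) = 0.000 S between n3,n4
  Y(R5) = 0.04926 S between n0,n4
  Y(R6) = 0.3012 S between n5,n0
  I2: injects 1.13 A into n2 (from n0)
  L1: short n3↔n2 (DC inductor)
  I3: injects 0.00935 A into n4 (from n1)
  Y(R7) = 0.03145 S between n3,n1
  Y(R8) = 0.001235 S between n6,n5
  Y(R9) = 0.04566 S between n1,n6
  L2: short n2↔n6 (DC inductor)
  Y(C3) = 0.000 S between n4,n1
  Y(R10) = 0.0001560 S between n2,n5
  V1: constraint V(n6)−V(n4) = 2.1
Assemble and solve the 9×9 MNA system:
  V(n1)=9.103  V(n2)=9.147  V(n3)=9.147  V(n4)=7.047  V(n5)=0.05969  V(n6)=9.147
  i(L1)=-0.01378  i(L2)=0.3526  i(V1)=0.3378

9.147 V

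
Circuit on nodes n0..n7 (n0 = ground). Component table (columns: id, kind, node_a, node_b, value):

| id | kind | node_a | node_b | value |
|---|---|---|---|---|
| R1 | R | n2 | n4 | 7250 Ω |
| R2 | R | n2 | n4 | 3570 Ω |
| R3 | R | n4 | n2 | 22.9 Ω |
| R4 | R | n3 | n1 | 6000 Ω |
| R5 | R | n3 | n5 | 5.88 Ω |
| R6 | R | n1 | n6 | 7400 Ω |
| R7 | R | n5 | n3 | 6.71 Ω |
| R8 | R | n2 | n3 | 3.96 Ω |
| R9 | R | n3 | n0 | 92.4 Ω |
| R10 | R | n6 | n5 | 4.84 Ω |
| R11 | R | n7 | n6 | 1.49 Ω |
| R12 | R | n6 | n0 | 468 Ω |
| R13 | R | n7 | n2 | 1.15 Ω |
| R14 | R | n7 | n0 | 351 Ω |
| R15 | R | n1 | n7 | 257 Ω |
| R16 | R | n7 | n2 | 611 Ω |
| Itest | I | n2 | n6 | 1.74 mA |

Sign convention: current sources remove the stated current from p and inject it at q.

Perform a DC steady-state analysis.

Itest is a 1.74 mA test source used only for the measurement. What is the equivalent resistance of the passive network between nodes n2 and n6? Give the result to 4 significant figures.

R_eq = 2.156 Ω

MNA unknowns: 7 node voltages V₁..V_7
R1: Y=0.0001379 on G[2,4]
R2: Y=0.0002801 on G[2,4]
R3: Y=0.04367 on G[4,2]
R4: Y=0.0001667 on G[3,1]
R5: Y=0.1701 on G[3,5]
R6: Y=0.0001351 on G[1,6]
R7: Y=0.1490 on G[5,3]
R8: Y=0.2525 on G[2,3]
R9: Y=0.01082 on G[3,0]
R10: Y=0.2066 on G[6,5]
R11: Y=0.6711 on G[7,6]
R12: Y=0.002137 on G[6,0]
R13: Y=0.8696 on G[7,2]
R14: Y=0.002849 on G[7,0]
R15: Y=0.003891 on G[1,7]
R16: Y=0.001637 on G[7,2]
Itest: z[2]−=0.00174, z[6]+=0.00174
solve → V1=2.435e-05, V2=-0.001662, V3=-0.0004051, V4=-0.001662, V5=0.0005756, V6=0.002090, V7=-2.900e-05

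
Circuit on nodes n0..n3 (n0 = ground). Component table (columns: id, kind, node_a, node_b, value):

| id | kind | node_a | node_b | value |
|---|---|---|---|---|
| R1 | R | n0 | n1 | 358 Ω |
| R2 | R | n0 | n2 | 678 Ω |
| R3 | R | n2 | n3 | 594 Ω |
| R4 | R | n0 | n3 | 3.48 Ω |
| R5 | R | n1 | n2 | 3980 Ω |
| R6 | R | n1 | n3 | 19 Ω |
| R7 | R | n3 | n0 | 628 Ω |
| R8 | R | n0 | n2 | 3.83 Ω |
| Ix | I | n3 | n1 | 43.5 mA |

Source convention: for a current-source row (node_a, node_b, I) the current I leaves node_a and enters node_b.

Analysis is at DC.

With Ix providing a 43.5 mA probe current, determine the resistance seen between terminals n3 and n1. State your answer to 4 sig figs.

MNA unknowns: 3 node voltages V₁..V_3
R1: Y=0.002793 on G[0,1]
R2: Y=0.001475 on G[0,2]
R3: Y=0.001684 on G[2,3]
R4: Y=0.2874 on G[0,3]
R5: Y=0.0002513 on G[1,2]
R6: Y=0.05263 on G[1,3]
R7: Y=0.001592 on G[3,0]
R8: Y=0.2611 on G[0,2]
Ix: z[3]−=0.0435, z[1]+=0.0435
solve → V1=0.7737, V2=0.0006833, V3=-0.008100

R_eq = 17.97 Ω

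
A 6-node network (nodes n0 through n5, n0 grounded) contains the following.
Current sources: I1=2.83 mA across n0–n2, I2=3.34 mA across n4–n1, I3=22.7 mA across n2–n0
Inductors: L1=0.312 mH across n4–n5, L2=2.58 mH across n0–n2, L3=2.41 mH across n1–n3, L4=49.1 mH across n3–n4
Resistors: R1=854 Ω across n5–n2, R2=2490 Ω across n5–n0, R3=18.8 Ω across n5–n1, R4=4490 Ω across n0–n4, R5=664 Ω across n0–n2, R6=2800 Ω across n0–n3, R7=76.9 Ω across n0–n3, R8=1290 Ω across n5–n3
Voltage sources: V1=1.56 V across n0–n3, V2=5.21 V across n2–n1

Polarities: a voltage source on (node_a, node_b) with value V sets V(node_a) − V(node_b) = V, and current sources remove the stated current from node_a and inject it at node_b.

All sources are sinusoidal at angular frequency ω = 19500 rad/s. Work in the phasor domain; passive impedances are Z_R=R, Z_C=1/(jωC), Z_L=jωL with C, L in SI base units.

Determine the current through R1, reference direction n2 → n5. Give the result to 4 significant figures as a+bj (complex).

0.005960+2.205e-05j A

Element admittances at ω=19500 rad/s:
  I1: injects 0.00283 A into n2 (from n0)
  Y(L1) = 0.000-0.1644j S between n4,n5
  Y(R1) = 0.001171+0.000j S between n5,n2
  Y(R2) = 0.0004016+0.000j S between n5,n0
  Y(R3) = 0.05319+0.000j S between n5,n1
  Y(L2) = 0.000-0.01988j S between n0,n2
  Y(R4) = 0.0002227+0.000j S between n0,n4
  I2: injects 0.00334 A into n1 (from n4)
  Y(R5) = 0.001506+0.000j S between n0,n2
  Y(R6) = 0.0003571+0.000j S between n0,n3
  Y(L3) = 0.000-0.02128j S between n1,n3
  Y(L4) = 0.000-0.001044j S between n3,n4
  Y(R7) = 0.01300+0.000j S between n0,n3
  Y(R8) = 0.0007752+0.000j S between n5,n3
  I3: injects 0.0227 A into n0 (from n2)
  V1: constraint V(n0)−V(n3) = 1.56
  V2: constraint V(n2)−V(n1) = 5.21
Assemble and solve the 7×7 MNA system:
  V(n1)=-3.315-0.4605j  V(n2)=1.895-0.4605j  V(n3)=-1.560+0.000j  V(n4)=-3.185-0.4922j  V(n5)=-3.195-0.4793j
  i(V1)=-0.009264-0.03867j  i(V2)=-0.01953+0.03834j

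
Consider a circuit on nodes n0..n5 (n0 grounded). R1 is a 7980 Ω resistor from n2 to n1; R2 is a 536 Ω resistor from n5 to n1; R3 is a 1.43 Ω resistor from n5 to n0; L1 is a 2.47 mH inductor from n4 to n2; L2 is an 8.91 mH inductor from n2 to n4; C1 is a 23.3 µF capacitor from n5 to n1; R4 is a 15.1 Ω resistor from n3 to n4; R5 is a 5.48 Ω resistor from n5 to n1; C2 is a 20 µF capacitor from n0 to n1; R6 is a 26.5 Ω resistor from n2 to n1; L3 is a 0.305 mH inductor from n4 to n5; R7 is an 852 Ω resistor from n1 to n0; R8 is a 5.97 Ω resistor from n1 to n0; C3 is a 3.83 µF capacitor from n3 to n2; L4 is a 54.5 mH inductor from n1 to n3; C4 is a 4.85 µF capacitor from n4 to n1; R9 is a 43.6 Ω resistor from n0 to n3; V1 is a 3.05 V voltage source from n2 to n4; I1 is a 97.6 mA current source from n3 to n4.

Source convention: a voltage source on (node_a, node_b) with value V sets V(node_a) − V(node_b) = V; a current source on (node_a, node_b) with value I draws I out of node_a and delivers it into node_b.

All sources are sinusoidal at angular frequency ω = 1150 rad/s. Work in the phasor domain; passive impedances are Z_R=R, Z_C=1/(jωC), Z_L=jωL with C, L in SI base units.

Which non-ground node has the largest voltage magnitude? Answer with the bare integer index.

Apply KCL at each of the 5 non-ground nodes and solve the resulting linear system.
Node n1: branches {R1, R2, C1, R5, C2, R6, R7, R8, L4, C4} → V_1 = 0.2776+0.007000j
Node n2: branches {R1, L1, L2, R6, C3, V1} → V_2 = 3.025-0.03583j
Node n3: branches {R4, C3, L4, R9, I1} → V_3 = -1.101-0.06945j
Node n4: branches {L1, L2, R4, L3, C4, V1, I1} → V_4 = -0.02462-0.03583j
Node n5: branches {R2, R3, C1, R5, L3} → V_5 = -0.03061-0.008540j
Source currents: i(V1)=-0.1039+1.355j

2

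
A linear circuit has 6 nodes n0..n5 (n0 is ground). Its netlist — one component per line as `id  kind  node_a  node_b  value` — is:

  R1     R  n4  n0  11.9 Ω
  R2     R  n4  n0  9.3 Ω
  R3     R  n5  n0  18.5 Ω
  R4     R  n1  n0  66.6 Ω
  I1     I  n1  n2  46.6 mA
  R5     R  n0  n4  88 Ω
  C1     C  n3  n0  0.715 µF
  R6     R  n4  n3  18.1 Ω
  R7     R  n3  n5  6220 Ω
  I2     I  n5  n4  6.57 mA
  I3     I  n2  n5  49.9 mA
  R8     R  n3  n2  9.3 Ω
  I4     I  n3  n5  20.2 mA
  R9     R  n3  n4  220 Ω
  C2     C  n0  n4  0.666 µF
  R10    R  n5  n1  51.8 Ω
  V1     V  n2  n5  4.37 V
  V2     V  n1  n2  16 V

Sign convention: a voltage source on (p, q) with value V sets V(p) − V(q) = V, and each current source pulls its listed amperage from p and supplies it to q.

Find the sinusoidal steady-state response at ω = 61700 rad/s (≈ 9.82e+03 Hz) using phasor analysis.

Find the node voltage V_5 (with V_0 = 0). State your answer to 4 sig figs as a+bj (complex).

-4.383+0.03588j V

MNA unknowns: 5 node voltages V₁..V_5 plus 2 source currents (V1, V2)
R1: Y=0.08403+0.000j on G[4,0]
R2: Y=0.1075+0.000j on G[4,0]
R3: Y=0.05405+0.000j on G[5,0]
R4: Y=0.01502+0.000j on G[1,0]
I1: z[1]−=0.0466, z[2]+=0.0466
R5: Y=0.01136+0.000j on G[0,4]
C1: Y=0.000+0.04412j on G[3,0]
R6: Y=0.05525+0.000j on G[4,3]
R7: Y=0.0001608+0.000j on G[3,5]
I2: z[5]−=0.00657, z[4]+=0.00657
I3: z[2]−=0.0499, z[5]+=0.0499
R8: Y=0.1075+0.000j on G[3,2]
I4: z[3]−=0.0202, z[5]+=0.0202
R9: Y=0.004545+0.000j on G[3,4]
C2: Y=0.000+0.04109j on G[0,4]
R10: Y=0.01931+0.000j on G[5,1]
V1: row V2−V5=4.37, i_V1 at 2,5
V2: row V1−V2=16, i_V2 at 1,2
solve → V1=15.99+0.03588j, V2=-0.01349+0.03588j, V3=-0.1179+0.05889j, V4=0.0002696+0.01336j, V5=-4.383+0.03588j
aux → i_V1=-0.6944+0.001936j, i_V2=-0.6799-0.0005387j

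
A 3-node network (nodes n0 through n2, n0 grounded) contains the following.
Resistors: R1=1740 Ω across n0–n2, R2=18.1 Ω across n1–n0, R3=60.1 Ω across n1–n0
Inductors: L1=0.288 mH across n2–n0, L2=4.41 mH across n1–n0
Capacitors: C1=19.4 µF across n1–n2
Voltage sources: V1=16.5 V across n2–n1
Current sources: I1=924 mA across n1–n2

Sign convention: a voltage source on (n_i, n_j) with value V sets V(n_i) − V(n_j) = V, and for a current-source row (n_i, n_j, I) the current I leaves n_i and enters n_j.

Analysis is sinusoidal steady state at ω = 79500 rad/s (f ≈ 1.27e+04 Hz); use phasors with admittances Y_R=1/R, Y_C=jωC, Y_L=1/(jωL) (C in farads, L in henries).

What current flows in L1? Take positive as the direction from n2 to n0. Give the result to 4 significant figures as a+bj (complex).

0.3050-0.5191j A

Element admittances at ω=79500 rad/s:
  Y(R1) = 0.0005747+0.000j S between n0,n2
  Y(L1) = 0.000-0.04368j S between n2,n0
  Y(C1) = 0.000+1.542j S between n1,n2
  Y(R2) = 0.05525+0.000j S between n1,n0
  Y(R3) = 0.01664+0.000j S between n1,n0
  Y(L2) = 0.000-0.002852j S between n1,n0
  V1: constraint V(n2)−V(n1) = 16.5
  I1: injects 0.924 A into n2 (from n1)
Assemble and solve the 3×3 MNA system:
  V(n1)=-4.614+6.982j  V(n2)=11.89+6.982j
  i(V1)=0.6122-24.93j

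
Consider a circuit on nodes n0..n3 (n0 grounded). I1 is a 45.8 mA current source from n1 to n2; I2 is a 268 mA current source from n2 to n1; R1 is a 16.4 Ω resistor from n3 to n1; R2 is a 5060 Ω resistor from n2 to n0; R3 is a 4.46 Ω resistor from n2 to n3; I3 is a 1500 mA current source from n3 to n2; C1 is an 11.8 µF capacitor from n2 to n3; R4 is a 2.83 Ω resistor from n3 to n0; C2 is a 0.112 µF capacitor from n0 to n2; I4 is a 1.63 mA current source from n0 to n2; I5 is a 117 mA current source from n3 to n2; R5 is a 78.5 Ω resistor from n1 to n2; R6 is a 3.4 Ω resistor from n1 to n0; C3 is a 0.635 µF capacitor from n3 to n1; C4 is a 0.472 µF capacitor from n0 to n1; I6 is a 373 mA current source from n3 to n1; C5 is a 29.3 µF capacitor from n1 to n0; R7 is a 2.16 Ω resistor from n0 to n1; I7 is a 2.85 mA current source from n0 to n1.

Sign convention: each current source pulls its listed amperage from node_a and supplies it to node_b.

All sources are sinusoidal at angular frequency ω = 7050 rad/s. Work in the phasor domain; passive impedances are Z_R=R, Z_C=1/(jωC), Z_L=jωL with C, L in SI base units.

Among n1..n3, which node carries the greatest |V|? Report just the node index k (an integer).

MNA unknowns: 3 node voltages V₁..V_3
I1: z[1]−=0.0458, z[2]+=0.0458
I2: z[2]−=0.268, z[1]+=0.268
R1: Y=0.06098+0.000j on G[3,1]
R2: Y=0.0001976+0.000j on G[2,0]
R3: Y=0.2242+0.000j on G[2,3]
I3: z[3]−=1.5, z[2]+=1.5
C1: Y=0.000+0.08319j on G[2,3]
R4: Y=0.3534+0.000j on G[3,0]
C2: Y=0.000+0.0007896j on G[0,2]
I4: z[0]−=0.00163, z[2]+=0.00163
I5: z[3]−=0.117, z[2]+=0.117
R5: Y=0.01274+0.000j on G[1,2]
R6: Y=0.2941+0.000j on G[1,0]
C3: Y=0.000+0.004477j on G[3,1]
C4: Y=0.000+0.003328j on G[0,1]
I6: z[3]−=0.373, z[1]+=0.373
C5: Y=0.000+0.2066j on G[1,0]
R7: Y=0.4630+0.000j on G[0,1]
I7: z[0]−=0.00285, z[1]+=0.00285
solve → V1=0.6231-0.1942j, V2=3.886-1.857j, V3=-1.444+0.03835j

2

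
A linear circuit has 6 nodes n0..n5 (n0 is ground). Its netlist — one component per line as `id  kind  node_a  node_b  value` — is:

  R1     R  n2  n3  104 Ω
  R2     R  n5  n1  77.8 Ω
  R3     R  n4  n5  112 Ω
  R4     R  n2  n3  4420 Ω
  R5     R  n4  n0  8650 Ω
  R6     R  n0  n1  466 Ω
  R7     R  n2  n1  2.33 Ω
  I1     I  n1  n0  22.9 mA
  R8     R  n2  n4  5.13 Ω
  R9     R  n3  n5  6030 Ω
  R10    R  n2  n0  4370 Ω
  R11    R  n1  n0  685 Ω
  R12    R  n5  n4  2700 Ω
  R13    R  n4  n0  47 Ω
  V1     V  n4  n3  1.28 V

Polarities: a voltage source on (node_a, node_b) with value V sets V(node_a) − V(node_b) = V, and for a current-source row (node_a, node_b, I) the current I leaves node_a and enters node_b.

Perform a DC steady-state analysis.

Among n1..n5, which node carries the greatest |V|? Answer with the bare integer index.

3

MNA unknowns: 5 node voltages V₁..V_5 plus 1 source current (V1)
R1: Y=0.009615 on G[2,3]
R2: Y=0.01285 on G[5,1]
R3: Y=0.008929 on G[4,5]
R4: Y=0.0002262 on G[2,3]
R5: Y=0.0001156 on G[4,0]
R6: Y=0.002146 on G[0,1]
R7: Y=0.4292 on G[2,1]
I1: z[1]−=0.0229, z[0]+=0.0229
R8: Y=0.1949 on G[2,4]
R9: Y=0.0001658 on G[3,5]
R10: Y=0.0002288 on G[2,0]
R11: Y=0.001460 on G[1,0]
R12: Y=0.0003704 on G[5,4]
R13: Y=0.02128 on G[4,0]
V1: row V4−V3=1.28, i_V1 at 4,3
solve → V1=-1.070, V2=-1.028, V3=-2.159, V4=-0.8791, V5=-0.9987
aux → i_V1=-0.01132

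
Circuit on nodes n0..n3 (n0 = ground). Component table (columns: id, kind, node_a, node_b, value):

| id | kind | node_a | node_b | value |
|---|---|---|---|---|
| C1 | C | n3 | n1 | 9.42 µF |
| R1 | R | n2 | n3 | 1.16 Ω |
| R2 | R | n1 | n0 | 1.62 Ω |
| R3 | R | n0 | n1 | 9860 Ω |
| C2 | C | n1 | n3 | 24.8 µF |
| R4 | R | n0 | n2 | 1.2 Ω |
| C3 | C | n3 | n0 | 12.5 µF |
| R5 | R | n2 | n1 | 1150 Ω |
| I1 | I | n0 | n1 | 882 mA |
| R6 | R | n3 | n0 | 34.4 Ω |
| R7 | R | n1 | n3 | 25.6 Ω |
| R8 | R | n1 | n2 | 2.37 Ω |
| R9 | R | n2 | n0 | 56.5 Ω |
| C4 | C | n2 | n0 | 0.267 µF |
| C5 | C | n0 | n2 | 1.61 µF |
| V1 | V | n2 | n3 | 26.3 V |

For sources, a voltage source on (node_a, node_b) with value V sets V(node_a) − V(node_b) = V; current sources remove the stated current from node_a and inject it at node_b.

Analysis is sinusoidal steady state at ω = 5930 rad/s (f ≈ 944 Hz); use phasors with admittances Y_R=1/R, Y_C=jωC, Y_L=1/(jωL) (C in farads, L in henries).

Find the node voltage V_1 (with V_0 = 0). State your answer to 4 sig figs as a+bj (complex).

-0.3251-2.748j V

Apply KCL at each of the 3 non-ground nodes and solve the resulting linear system.
Node n1: branches {C1, R2, R3, C2, R5, I1, R7, R8} → V_1 = -0.3251-2.748j
Node n2: branches {R1, R4, R5, R8, R9, C4, C5, V1} → V_2 = 2.477+3.903j
Node n3: branches {C1, R1, C2, C3, R6, R7, V1} → V_3 = -23.82+3.903j
Source currents: i(V1)=-25.92-6.161j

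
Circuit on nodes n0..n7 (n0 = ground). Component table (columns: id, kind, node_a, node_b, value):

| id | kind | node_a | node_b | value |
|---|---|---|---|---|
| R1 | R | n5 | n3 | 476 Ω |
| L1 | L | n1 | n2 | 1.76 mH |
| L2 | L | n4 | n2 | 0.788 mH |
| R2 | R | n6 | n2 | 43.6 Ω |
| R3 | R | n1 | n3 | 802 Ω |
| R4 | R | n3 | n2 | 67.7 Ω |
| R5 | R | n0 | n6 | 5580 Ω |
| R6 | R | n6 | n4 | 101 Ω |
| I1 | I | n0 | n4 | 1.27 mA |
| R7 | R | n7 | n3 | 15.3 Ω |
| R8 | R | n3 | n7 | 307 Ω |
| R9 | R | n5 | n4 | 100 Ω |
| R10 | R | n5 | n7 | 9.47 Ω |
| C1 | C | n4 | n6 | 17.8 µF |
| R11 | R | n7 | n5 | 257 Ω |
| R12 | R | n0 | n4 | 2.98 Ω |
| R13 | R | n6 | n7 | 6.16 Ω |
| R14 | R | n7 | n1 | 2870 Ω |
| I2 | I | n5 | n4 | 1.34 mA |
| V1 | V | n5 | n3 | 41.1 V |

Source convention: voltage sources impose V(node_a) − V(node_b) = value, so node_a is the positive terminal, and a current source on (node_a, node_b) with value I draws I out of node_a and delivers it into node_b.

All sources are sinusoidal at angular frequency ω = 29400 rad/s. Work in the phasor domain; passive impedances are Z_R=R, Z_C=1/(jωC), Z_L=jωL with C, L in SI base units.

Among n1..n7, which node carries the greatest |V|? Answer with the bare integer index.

3

MNA unknowns: 7 node voltages V₁..V_7 plus 1 source current (V1)
R1: Y=0.002101+0.000j on G[5,3]
L1: Y=0.000-0.01933j on G[1,2]
L2: Y=0.000-0.04316j on G[4,2]
R2: Y=0.02294+0.000j on G[6,2]
R3: Y=0.001247+0.000j on G[1,3]
R4: Y=0.01477+0.000j on G[3,2]
R5: Y=0.0001792+0.000j on G[0,6]
R6: Y=0.009901+0.000j on G[6,4]
I1: z[0]−=0.00127, z[4]+=0.00127
R7: Y=0.06536+0.000j on G[7,3]
R8: Y=0.003257+0.000j on G[3,7]
R9: Y=0.01000+0.000j on G[5,4]
R10: Y=0.1056+0.000j on G[5,7]
C1: Y=0.000+0.5233j on G[4,6]
R11: Y=0.003891+0.000j on G[7,5]
R12: Y=0.3356+0.000j on G[0,4]
R13: Y=0.1623+0.000j on G[6,7]
R14: Y=0.0003484+0.000j on G[7,1]
I2: z[5]−=0.00134, z[4]+=0.00134
V1: row V5−V3=41.1, i_V1 at 5,3
solve → V1=-4.777-6.250j, V2=-4.324-5.108j, V3=-23.95-0.8346j, V4=0.003964+5.215e-05j, V5=17.15-0.8346j, V6=-0.3352-0.09765j, V7=0.5223-0.4891j
aux → i_V1=-2.079+0.04617j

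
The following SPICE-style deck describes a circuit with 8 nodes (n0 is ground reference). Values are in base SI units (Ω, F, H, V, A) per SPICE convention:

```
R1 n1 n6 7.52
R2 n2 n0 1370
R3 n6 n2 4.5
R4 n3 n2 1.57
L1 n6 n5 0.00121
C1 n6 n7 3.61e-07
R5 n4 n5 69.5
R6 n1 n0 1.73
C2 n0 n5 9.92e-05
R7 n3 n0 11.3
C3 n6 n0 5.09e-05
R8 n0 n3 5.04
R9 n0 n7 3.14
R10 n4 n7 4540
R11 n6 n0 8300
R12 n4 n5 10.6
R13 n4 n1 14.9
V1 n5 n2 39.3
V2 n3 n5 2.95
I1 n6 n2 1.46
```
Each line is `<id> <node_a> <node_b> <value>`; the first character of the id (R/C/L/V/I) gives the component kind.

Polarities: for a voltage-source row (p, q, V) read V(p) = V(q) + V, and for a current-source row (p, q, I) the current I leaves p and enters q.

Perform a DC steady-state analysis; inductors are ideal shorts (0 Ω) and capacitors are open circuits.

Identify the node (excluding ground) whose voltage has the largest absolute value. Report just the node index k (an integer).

2

MNA unknowns: 7 node voltages V₁..V_7 plus 3 source currents (L1, V1, V2)
R1: Y=0.1330 on G[1,6]
R2: Y=0.0007299 on G[2,0]
R3: Y=0.2222 on G[6,2]
R4: Y=0.6369 on G[3,2]
L1: row V6−V5=0, i_L1 at 6,5
C1: Y=0.000 on G[6,7]
R5: Y=0.01439 on G[4,5]
R6: Y=0.5780 on G[1,0]
C2: Y=0.000 on G[0,5]
R7: Y=0.08850 on G[3,0]
C3: Y=0.000 on G[6,0]
R8: Y=0.1984 on G[0,3]
R9: Y=0.3185 on G[0,7]
R10: Y=0.0002203 on G[4,7]
R11: Y=0.0001205 on G[6,0]
R12: Y=0.09434 on G[4,5]
R13: Y=0.06711 on G[4,1]
V1: row V5−V2=39.3, i_V1 at 5,2
V2: row V3−V5=2.95, i_V2 at 3,5
I1: z[6]−=1.46, z[2]+=1.46
solve → V1=-0.4492, V2=-41.24, V3=1.012, V4=-1.368, V5=-1.938, V6=-1.938, V7=-0.0009456
aux → i_L1=-9.995, i_V1=-37.13, i_V2=-27.20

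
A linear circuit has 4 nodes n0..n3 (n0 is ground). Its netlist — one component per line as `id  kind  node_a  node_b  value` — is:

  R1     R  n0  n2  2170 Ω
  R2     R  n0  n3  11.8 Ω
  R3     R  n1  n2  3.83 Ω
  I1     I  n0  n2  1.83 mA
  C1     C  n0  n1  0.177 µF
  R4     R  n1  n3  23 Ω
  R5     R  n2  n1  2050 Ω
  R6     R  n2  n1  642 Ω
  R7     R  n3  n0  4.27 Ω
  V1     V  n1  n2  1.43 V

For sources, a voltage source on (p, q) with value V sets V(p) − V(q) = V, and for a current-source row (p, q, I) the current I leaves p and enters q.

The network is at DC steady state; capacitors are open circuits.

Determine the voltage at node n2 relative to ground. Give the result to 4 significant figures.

-1.366 V

Apply KCL at each of the 3 non-ground nodes and solve the resulting linear system.
Node n1: branches {R3, C1, R4, R5, R6, V1} → V_1 = 0.06428
Node n2: branches {R1, R3, I1, R5, R6, V1} → V_2 = -1.366
Node n3: branches {R2, R4, R7} → V_3 = 0.007711
Source currents: i(V1)=-0.3788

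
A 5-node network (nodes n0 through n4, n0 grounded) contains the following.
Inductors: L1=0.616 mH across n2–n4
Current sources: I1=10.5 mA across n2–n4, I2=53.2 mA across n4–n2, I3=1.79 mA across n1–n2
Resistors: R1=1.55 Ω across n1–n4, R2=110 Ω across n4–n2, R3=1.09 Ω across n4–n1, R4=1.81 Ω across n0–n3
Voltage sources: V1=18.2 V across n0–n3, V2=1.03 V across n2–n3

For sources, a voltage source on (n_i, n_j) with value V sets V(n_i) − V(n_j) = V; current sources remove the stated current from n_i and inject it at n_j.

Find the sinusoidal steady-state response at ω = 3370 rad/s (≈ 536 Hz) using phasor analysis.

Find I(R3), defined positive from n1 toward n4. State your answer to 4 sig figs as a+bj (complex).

Element admittances at ω=3370 rad/s:
  Y(L1) = 0.000-0.4817j S between n2,n4
  I1: injects 0.0105 A into n4 (from n2)
  Y(R1) = 0.6452+0.000j S between n1,n4
  Y(R2) = 0.009091+0.000j S between n4,n2
  I2: injects 0.0532 A into n2 (from n4)
  Y(R3) = 0.9174+0.000j S between n4,n1
  I3: injects 0.00179 A into n2 (from n1)
  Y(R4) = 0.5525+0.000j S between n0,n3
  V1: constraint V(n0)−V(n3) = 18.2
  V2: constraint V(n2)−V(n3) = 1.03
Assemble and solve the 6×6 MNA system:
  V(n1)=-17.17-0.09232j  V(n2)=-17.17+0.000j  V(n3)=-18.20+0.000j  V(n4)=-17.17-0.09232j
  i(V1)=-10.06+0.000j  i(V2)=0.000+0.000j

-0.001051+0.000j A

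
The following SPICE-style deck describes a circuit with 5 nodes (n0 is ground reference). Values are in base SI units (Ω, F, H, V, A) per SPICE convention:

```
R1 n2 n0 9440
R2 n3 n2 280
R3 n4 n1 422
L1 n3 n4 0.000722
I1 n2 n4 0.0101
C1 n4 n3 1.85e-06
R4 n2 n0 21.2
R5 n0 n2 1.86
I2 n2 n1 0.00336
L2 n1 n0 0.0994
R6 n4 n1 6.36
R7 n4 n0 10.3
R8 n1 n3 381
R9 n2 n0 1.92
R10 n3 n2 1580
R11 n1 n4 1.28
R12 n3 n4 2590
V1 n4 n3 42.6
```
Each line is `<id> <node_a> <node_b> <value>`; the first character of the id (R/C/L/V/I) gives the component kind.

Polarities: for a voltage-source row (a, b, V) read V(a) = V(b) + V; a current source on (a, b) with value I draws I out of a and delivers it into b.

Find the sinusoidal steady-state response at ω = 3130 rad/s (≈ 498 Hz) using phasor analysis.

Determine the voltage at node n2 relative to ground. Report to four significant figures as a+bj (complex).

-0.1663+0.0002136j V

Element admittances at ω=3130 rad/s:
  Y(R1) = 0.0001059+0.000j S between n2,n0
  Y(R2) = 0.003571+0.000j S between n3,n2
  Y(R3) = 0.002370+0.000j S between n4,n1
  Y(L1) = 0.000-0.4425j S between n3,n4
  I1: injects 0.0101 A into n4 (from n2)
  Y(C1) = 0.000+0.005791j S between n4,n3
  Y(R4) = 0.04717+0.000j S between n2,n0
  Y(R5) = 0.5376+0.000j S between n0,n2
  I2: injects 0.00336 A into n1 (from n2)
  Y(L2) = 0.000-0.003214j S between n1,n0
  Y(R6) = 0.1572+0.000j S between n4,n1
  Y(R7) = 0.09709+0.000j S between n4,n0
  Y(R8) = 0.002625+0.000j S between n1,n3
  Y(R9) = 0.5208+0.000j S between n2,n0
  Y(R10) = 0.0006329+0.000j S between n3,n2
  Y(R11) = 0.7812+0.000j S between n1,n4
  Y(R12) = 0.0003861+0.000j S between n3,n4
  V1: constraint V(n4)−V(n3) = 42.6
Assemble and solve the 5×5 MNA system:
  V(n1)=1.777+0.06245j  V(n2)=-0.1663+0.0002136j  V(n3)=-40.71+0.05640j  V(n4)=1.892+0.05640j
  i(V1)=-0.2984+18.60j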